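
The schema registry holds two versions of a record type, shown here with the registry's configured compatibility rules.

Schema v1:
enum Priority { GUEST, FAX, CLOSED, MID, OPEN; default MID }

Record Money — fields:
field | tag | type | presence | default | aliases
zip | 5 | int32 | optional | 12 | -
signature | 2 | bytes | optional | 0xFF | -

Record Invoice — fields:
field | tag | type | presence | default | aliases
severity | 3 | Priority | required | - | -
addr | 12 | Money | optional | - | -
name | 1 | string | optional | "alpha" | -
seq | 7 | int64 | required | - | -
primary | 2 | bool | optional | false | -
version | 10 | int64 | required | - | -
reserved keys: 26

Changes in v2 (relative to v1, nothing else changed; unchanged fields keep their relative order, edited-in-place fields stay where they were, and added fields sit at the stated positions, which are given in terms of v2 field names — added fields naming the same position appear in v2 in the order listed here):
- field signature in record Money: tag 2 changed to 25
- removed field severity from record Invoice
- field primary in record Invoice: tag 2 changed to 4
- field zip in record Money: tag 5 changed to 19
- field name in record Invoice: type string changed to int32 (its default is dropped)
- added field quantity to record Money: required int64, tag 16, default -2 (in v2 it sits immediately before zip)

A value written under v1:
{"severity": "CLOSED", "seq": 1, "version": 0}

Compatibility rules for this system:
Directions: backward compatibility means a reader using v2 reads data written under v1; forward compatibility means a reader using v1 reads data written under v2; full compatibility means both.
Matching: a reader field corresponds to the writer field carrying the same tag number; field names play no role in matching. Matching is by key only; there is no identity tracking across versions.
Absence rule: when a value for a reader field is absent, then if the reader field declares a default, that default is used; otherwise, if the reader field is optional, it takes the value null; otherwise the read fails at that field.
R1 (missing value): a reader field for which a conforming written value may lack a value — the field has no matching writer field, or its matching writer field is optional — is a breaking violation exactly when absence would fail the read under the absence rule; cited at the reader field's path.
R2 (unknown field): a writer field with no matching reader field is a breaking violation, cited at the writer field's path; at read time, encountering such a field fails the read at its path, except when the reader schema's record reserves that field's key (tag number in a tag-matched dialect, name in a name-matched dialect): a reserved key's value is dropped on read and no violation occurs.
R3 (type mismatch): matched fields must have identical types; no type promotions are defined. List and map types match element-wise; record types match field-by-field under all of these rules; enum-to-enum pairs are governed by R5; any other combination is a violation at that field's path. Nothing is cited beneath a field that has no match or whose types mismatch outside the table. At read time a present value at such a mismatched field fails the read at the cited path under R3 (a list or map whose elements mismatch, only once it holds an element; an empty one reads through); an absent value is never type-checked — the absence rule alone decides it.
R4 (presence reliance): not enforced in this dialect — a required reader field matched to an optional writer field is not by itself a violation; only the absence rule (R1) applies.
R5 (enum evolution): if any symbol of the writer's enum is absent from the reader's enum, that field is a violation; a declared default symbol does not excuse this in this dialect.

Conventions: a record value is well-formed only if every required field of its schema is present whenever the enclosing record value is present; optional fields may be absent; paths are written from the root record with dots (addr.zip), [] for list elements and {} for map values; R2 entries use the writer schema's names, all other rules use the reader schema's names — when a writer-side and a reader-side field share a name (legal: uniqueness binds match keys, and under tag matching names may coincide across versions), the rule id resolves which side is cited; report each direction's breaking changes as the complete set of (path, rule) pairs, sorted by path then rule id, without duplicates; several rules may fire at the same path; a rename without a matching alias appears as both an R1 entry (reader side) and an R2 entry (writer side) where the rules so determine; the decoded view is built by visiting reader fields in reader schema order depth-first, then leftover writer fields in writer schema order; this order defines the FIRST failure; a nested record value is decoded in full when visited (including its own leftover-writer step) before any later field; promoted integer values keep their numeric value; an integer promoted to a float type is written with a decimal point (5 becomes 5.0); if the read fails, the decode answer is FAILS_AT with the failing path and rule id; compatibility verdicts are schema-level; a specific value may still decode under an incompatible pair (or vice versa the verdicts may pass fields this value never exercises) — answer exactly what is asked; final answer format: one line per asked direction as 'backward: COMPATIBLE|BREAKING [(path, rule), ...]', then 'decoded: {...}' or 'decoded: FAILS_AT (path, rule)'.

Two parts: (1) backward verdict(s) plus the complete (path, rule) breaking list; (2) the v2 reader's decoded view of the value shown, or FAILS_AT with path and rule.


backward: BREAKING [(addr.signature, R2), (addr.zip, R2), (name, R3), (primary, R2), (severity, R2)]; decoded: FAILS_AT (severity, R2)

arrows below run writer -> reader for Invoice
backward for Invoice (reader v2, writer v1):
  writer optional, Money -> Money: reader addr maps from writer addr
  writer optional, string -> int32: reader name maps from writer name
  writer required, int64 -> int64: reader seq maps from writer seq
  primary: no writer-side match
  writer required, int64 -> int64: reader version maps from writer version
  leftover writer field: severity
  leftover writer field: primary
  addr.quantity: no writer-side match
  addr.zip: no writer-side match
  addr.signature: no writer-side match
  leftover writer field: addr.zip
  leftover writer field: addr.signature
  violation R2 at addr.signature
  violation R2 at addr.zip
  violation R3 at name
  violation R2 at primary
  violation R2 at severity
  => backward verdict for Invoice: BREAKING, 5 violation(s)
decode walk for Invoice under reader schema v2:
  addr := null (missing; optional => null)
  name := null (missing; optional => null)
  seq := 1
  primary := false (missing; default applied)
  version := 0
  read fails at severity under R2 (unknown field)
  => FAILS_AT (severity, R2)
the rest of the Invoice diff is inert for this question:
  added field quantity to record Money: required int64, tag 16, default -2 (in v2 it sits immediately before zip) -> fires only in the forward direction of Invoice, which is not asked here


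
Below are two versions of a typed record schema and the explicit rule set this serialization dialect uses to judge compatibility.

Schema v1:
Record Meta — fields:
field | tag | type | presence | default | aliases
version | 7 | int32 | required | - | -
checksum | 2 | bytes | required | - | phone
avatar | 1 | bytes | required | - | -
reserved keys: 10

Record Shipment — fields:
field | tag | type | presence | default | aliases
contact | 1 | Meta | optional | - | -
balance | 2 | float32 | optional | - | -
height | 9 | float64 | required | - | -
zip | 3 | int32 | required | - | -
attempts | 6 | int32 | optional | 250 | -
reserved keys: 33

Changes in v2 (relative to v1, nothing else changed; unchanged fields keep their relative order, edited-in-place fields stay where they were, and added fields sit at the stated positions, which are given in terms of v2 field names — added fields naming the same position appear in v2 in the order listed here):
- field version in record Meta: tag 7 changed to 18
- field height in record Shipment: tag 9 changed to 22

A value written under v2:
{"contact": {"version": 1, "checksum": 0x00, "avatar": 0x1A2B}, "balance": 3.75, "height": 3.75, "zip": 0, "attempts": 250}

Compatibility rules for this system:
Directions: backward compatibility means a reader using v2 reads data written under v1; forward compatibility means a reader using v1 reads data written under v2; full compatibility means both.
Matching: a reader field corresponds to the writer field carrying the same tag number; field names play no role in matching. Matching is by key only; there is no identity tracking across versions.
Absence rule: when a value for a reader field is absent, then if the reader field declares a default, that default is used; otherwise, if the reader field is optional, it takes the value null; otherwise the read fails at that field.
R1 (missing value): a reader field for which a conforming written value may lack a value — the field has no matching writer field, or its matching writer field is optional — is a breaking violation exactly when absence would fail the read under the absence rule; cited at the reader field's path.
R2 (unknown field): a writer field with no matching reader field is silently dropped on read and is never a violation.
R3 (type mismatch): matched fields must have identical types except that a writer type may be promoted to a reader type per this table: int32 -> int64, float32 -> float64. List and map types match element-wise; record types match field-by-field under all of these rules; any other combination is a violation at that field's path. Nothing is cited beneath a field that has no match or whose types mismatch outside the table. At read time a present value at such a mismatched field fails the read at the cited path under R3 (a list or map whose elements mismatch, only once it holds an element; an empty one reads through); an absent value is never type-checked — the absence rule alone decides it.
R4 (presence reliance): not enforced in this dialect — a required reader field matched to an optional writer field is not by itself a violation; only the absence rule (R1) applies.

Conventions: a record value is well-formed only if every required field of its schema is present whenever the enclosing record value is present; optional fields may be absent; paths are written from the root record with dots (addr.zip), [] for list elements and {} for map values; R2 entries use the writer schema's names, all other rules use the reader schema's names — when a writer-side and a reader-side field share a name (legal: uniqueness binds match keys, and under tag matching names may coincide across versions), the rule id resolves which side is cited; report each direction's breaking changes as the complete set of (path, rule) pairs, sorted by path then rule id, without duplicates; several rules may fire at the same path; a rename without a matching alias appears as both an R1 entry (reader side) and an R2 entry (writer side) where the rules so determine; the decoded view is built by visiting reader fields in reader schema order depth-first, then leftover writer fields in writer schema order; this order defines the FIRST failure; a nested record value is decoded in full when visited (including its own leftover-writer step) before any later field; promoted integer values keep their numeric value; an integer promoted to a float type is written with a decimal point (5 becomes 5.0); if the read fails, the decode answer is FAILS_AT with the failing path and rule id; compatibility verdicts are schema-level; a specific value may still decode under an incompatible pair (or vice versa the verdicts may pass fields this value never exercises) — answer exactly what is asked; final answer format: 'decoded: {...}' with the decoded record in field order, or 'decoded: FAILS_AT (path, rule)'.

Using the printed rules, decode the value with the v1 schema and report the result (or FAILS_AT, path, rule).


in Shipment below, arrows point writer -> reader
decoding the Shipment value with the v1 reader:
  read fails at contact.version under R1 (no fill)
  => FAILS_AT (contact.version, R1)
ruling out the remaining Shipment differences:
  field height in record Shipment: tag 9 changed to 22 -> changes Shipment's schema-level verdicts only — the decode of this value is the same

decoded: FAILS_AT (contact.version, R1)


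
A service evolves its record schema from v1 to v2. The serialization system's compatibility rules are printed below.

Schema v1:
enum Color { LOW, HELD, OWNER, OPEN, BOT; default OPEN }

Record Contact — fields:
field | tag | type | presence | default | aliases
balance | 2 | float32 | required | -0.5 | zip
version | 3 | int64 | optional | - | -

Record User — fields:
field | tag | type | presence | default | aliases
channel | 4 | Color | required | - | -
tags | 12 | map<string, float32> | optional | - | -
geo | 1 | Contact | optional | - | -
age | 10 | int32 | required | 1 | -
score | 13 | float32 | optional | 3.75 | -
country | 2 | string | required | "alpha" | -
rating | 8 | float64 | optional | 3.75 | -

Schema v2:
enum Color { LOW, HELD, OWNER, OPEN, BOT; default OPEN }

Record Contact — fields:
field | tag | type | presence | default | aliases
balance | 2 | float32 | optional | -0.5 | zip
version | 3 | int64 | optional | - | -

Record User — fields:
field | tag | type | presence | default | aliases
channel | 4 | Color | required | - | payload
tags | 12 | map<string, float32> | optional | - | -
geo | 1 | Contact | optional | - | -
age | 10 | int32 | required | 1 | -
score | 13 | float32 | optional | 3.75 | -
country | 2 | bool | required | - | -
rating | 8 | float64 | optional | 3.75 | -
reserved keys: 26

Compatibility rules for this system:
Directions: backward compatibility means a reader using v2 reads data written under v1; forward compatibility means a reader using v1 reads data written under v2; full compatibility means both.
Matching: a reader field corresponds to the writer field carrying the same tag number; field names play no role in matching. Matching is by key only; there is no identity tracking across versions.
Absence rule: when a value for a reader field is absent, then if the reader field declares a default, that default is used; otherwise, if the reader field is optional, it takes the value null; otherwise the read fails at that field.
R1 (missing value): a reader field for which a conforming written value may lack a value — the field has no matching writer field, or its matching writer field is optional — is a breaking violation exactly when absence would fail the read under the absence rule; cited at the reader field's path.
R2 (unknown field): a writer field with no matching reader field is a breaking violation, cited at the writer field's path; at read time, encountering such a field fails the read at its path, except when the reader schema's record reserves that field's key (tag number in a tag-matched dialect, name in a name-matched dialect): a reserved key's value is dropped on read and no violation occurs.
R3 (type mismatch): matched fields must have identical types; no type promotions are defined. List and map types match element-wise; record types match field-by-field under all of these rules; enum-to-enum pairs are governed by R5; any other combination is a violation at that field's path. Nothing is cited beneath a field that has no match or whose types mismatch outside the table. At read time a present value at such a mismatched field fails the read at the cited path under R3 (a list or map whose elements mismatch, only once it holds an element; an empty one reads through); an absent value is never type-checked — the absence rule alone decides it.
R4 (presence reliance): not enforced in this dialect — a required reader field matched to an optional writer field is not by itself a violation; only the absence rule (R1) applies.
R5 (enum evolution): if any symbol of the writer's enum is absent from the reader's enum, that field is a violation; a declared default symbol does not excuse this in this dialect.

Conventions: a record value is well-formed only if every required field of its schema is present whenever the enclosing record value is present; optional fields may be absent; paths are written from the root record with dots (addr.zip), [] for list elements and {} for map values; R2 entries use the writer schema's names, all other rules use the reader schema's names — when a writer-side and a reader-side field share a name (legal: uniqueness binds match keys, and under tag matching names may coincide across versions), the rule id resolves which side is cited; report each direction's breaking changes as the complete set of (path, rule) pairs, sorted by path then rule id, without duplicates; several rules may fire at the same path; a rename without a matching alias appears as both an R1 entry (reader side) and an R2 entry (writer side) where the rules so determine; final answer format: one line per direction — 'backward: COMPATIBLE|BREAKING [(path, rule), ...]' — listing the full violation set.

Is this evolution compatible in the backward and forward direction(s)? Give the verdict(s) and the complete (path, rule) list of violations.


backward: BREAKING [(country, R3)]; forward: BREAKING [(country, R3)]

the writer's type comes first in each User pair
checking backward for User: reader v2 against writer v1:
  channel: paired with writer channel (Color -> Color; writer required)
  tags: paired with writer tags (map<string, float32> -> map<string, float32>; writer optional)
  geo: paired with writer geo (Contact -> Contact; writer optional)
  age: paired with writer age (int32 -> int32; writer required)
  score: paired with writer score (float32 -> float32; writer optional)
  country: paired with writer country (string -> bool; writer required)
  rating: paired with writer rating (float64 -> float64; writer optional)
  geo.balance: paired with writer geo.balance (float32 -> float32; writer required)
  geo.version: paired with writer geo.version (int64 -> int64; writer optional)
  violation R3 at country
  => backward verdict for User: BREAKING, 1 violation(s)
checking forward for User: reader v1 against writer v2:
  channel: paired with writer channel (Color -> Color; writer required)
  tags: paired with writer tags (map<string, float32> -> map<string, float32>; writer optional)
  geo: paired with writer geo (Contact -> Contact; writer optional)
  age: paired with writer age (int32 -> int32; writer required)
  score: paired with writer score (float32 -> float32; writer optional)
  country: paired with writer country (bool -> string; writer required)
  rating: paired with writer rating (float64 -> float64; writer optional)
  geo.balance: paired with writer geo.balance (float32 -> float32; writer optional)
  geo.version: paired with writer geo.version (int64 -> int64; writer optional)
  violation R3 at country
  => forward verdict for User: BREAKING, 1 violation(s)


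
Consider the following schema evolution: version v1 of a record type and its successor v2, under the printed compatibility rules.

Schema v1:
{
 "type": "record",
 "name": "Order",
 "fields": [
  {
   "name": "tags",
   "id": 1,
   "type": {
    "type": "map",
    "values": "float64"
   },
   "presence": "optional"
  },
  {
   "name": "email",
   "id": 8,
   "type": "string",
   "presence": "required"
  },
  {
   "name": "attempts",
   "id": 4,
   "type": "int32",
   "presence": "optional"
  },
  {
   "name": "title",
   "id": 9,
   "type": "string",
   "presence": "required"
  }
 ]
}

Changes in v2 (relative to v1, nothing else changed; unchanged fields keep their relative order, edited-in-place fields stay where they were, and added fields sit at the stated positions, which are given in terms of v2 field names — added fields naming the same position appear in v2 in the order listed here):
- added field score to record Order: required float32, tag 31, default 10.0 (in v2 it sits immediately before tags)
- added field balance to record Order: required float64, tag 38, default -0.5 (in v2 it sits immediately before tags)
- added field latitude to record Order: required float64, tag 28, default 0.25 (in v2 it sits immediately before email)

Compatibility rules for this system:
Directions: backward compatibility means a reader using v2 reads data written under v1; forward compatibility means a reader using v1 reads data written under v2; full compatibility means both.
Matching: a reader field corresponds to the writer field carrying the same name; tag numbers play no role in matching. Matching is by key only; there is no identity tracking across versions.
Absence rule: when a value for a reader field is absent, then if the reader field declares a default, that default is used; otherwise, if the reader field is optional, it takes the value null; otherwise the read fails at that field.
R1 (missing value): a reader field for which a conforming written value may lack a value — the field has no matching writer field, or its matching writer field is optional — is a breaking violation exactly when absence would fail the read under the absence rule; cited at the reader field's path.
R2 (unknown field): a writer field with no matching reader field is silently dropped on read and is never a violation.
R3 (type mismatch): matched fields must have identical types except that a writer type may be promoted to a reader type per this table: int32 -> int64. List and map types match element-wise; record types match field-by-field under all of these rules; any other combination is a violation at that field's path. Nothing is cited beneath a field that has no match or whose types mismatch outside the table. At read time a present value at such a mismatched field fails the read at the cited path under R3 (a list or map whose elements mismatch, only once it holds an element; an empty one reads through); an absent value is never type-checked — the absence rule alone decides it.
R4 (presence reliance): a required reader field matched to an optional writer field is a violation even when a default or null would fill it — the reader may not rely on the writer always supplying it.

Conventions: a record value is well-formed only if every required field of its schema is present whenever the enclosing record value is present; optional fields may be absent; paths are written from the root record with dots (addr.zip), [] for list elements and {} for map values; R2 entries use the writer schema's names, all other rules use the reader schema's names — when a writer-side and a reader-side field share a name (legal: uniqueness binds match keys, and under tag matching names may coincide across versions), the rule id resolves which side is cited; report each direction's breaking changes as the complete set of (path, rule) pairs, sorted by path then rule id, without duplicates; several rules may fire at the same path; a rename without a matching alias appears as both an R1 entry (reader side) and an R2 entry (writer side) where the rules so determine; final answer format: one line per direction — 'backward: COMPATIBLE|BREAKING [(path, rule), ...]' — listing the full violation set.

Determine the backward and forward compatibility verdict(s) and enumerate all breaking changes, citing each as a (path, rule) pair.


the writer's type comes first in each Order pair
backward on Order — v2 reading data written by v1:
  score has no writer counterpart
  balance has no writer counterpart
  map<string, float64> -> map<string, float64>, writer optional: tags aligns to tags
  latitude has no writer counterpart
  string -> string, writer required: email aligns to email
  int32 -> int32, writer optional: attempts aligns to attempts
  string -> string, writer required: title aligns to title
  nothing fires on Order: backward is COMPATIBLE
forward on Order — v1 reading data written by v2:
  map<string, float64> -> map<string, float64>, writer optional: tags aligns to tags
  string -> string, writer required: email aligns to email
  int32 -> int32, writer optional: attempts aligns to attempts
  string -> string, writer required: title aligns to title
  leftover writer field: score
  leftover writer field: balance
  leftover writer field: latitude
  nothing fires on Order: forward is COMPATIBLE

backward: COMPATIBLE []; forward: COMPATIBLE []


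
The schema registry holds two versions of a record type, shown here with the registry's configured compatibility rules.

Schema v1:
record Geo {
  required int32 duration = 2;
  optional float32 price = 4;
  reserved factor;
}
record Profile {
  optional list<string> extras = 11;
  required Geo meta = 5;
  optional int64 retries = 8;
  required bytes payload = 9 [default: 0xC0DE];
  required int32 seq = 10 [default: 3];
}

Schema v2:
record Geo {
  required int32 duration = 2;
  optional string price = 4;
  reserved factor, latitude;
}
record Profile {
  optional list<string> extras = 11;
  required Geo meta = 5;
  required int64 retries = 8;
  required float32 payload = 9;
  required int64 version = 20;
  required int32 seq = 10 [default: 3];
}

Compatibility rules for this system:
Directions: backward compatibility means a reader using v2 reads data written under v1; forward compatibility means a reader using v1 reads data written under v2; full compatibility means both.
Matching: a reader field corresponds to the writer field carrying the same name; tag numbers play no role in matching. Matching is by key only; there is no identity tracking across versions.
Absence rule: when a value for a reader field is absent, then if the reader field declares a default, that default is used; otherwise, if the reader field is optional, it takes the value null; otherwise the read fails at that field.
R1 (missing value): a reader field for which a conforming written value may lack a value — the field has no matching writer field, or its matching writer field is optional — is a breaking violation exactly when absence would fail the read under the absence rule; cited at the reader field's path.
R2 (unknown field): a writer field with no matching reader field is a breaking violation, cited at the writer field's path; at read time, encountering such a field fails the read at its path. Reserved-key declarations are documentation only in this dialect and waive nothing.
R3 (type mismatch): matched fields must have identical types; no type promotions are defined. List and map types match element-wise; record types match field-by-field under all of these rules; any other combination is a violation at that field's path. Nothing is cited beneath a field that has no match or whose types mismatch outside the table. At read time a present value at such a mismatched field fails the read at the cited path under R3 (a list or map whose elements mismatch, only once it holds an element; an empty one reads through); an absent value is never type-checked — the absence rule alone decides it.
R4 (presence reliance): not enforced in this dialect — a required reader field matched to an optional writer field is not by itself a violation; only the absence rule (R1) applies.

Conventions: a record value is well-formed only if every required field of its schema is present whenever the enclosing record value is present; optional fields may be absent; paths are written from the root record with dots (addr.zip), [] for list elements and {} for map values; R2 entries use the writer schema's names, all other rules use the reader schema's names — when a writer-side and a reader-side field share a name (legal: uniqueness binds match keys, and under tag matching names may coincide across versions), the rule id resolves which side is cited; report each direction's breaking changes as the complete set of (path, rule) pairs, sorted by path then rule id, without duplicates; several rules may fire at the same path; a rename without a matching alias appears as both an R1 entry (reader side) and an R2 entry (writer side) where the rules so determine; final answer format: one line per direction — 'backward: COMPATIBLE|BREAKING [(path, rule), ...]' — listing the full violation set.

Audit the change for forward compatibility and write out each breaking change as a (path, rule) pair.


forward: BREAKING [(meta.price, R3), (payload, R3), (version, R2)]

each type pair in Profile: writer, then reader
checking forward for Profile: reader v1 against writer v2:
  extras: paired with writer extras (list<string> -> list<string>; writer optional)
  meta: paired with writer meta (Geo -> Geo; writer required)
  retries: paired with writer retries (int64 -> int64; writer required)
  payload: paired with writer payload (float32 -> bytes; writer required)
  seq: paired with writer seq (int32 -> int32; writer required)
  version (writer side), unknown to reader
  meta.duration: paired with writer meta.duration (int32 -> int32; writer required)
  meta.price: paired with writer meta.price (string -> float32; writer optional)
  rule R3 violated at meta.price
  rule R3 violated at payload
  rule R2 violated at version
  => forward verdict for Profile: BREAKING, 3 violation(s)
remaining Profile differences; none change what is asked:
  field retries in record Profile: optional changed to required -> fires only in the backward direction of Profile, which is not asked here


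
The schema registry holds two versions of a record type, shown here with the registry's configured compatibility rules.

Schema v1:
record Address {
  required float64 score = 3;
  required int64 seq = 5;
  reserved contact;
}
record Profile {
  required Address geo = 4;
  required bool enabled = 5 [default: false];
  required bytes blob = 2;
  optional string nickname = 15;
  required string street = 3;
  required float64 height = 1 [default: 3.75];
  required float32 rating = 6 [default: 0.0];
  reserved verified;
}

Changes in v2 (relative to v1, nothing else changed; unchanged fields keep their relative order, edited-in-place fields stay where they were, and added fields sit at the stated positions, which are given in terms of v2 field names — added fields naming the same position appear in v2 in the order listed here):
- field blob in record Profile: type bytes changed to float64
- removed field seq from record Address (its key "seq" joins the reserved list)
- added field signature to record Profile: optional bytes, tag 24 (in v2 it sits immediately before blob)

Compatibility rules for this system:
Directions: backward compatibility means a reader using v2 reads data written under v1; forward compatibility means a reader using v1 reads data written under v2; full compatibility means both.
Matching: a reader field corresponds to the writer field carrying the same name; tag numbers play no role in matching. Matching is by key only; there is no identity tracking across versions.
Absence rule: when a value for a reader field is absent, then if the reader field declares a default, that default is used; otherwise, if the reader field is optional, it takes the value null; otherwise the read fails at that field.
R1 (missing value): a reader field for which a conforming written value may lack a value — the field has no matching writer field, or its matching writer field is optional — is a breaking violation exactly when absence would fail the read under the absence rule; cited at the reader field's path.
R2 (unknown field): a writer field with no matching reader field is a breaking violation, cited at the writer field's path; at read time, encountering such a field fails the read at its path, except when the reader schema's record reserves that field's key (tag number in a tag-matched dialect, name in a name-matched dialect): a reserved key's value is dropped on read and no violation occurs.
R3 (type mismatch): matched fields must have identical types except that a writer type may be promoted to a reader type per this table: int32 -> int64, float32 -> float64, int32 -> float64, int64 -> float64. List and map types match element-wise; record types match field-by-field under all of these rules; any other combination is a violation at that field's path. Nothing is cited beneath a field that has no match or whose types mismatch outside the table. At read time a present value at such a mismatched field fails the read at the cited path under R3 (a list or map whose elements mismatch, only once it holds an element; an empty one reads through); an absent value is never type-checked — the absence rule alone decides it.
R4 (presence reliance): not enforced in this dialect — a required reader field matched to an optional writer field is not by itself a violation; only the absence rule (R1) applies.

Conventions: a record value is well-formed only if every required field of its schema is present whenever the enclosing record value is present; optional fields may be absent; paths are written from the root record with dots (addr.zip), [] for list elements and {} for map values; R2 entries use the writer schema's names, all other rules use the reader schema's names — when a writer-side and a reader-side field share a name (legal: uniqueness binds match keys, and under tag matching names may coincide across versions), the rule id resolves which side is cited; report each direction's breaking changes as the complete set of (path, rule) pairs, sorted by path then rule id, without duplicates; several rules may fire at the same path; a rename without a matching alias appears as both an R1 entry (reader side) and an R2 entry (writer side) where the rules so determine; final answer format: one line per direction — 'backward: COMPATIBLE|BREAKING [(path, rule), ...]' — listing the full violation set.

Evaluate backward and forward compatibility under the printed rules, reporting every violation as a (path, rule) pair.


arrows below run writer -> reader for Profile
backward pass over Profile, reader schema v2, writer schema v1:
  geo <- geo (Address -> Address, writer required)
  enabled <- enabled (bool -> bool, writer required)
  no writer field matches reader signature
  blob <- blob (bytes -> float64, writer required)
  nickname <- nickname (string -> string, writer optional)
  street <- street (string -> string, writer required)
  height <- height (float64 -> float64, writer required)
  rating <- rating (float32 -> float32, writer required)
  geo.score <- geo.score (float64 -> float64, writer required)
  geo.seq (writer side), unknown to reader
  breaking: (blob, R3)
  => 1 violation(s): backward is BREAKING for Profile
forward pass over Profile, reader schema v1, writer schema v2:
  geo <- geo (Address -> Address, writer required)
  enabled <- enabled (bool -> bool, writer required)
  blob <- blob (float64 -> bytes, writer required)
  nickname <- nickname (string -> string, writer optional)
  street <- street (string -> string, writer required)
  height <- height (float64 -> float64, writer required)
  rating <- rating (float32 -> float32, writer required)
  signature (writer side), unknown to reader
  geo.score <- geo.score (float64 -> float64, writer required)
  no writer field matches reader geo.seq
  breaking: (blob, R3)
  breaking: (geo.seq, R1)
  breaking: (signature, R2)
  => 3 violation(s): forward is BREAKING for Profile

backward: BREAKING [(blob, R3)]; forward: BREAKING [(blob, R3), (geo.seq, R1), (signature, R2)]


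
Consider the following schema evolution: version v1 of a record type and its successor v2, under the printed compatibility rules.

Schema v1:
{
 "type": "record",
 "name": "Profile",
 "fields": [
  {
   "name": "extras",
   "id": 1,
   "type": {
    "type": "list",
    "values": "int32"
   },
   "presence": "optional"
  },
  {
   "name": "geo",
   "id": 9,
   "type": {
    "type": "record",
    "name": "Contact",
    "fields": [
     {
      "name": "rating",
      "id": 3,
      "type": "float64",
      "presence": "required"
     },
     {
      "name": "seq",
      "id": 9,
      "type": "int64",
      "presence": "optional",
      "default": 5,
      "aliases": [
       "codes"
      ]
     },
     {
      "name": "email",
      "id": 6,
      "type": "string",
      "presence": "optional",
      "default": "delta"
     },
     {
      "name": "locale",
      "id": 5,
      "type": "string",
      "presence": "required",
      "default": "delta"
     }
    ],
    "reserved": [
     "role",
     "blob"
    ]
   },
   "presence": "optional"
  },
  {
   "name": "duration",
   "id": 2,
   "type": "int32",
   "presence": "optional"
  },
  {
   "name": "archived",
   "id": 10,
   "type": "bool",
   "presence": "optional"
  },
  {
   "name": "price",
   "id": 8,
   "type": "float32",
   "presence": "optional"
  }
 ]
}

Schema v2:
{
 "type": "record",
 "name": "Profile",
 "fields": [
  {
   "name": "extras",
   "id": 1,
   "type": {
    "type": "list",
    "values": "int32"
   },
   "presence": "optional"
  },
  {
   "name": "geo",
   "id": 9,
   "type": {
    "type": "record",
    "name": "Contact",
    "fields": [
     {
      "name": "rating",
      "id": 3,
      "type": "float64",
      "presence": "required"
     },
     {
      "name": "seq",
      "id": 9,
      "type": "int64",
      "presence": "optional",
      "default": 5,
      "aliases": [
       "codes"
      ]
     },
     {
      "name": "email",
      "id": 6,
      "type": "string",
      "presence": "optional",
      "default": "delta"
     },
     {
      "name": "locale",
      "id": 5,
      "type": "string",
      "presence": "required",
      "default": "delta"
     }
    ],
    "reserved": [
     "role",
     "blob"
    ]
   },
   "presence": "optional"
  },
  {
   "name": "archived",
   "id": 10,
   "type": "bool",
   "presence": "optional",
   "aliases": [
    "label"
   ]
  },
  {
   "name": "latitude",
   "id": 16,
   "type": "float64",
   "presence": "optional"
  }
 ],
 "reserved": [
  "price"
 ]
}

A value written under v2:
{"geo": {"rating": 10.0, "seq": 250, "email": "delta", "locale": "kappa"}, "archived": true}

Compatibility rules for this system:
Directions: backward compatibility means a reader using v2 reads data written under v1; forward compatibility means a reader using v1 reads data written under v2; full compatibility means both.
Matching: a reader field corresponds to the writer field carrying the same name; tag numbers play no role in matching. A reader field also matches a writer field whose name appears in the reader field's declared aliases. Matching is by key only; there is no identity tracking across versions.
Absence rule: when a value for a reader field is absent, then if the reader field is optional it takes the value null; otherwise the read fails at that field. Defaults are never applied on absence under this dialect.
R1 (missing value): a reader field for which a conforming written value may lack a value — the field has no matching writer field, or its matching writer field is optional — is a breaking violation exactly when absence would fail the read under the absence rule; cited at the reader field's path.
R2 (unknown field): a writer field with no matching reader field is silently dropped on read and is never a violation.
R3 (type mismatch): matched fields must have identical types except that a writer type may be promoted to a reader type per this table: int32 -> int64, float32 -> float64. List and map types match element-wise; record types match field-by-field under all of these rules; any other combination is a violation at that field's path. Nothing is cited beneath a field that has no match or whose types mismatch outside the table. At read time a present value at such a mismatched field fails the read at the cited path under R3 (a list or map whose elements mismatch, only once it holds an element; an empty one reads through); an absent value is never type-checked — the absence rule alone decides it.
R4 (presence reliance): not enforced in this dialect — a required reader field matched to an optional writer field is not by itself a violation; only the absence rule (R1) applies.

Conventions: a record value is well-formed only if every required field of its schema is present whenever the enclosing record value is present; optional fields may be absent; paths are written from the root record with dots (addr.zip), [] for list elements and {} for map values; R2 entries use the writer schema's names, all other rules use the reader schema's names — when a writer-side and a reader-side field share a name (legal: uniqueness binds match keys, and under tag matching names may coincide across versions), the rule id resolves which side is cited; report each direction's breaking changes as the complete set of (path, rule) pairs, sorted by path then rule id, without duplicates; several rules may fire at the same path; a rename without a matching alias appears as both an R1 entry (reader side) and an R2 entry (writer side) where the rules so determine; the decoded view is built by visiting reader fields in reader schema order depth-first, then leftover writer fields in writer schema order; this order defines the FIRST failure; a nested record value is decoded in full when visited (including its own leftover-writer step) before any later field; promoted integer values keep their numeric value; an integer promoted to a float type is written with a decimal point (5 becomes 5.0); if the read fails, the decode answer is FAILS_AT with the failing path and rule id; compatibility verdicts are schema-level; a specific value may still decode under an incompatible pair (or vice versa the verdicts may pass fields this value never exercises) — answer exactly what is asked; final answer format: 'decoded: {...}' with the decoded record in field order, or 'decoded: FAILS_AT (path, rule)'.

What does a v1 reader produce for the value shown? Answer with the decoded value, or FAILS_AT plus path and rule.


decoded: {"extras": null, "geo": {"rating": 10.0, "seq": 250, "email": "delta", "locale": "kappa"}, "duration": null, "archived": true, "price": null}

in Profile below, arrows point writer -> reader
decode (reader v1):
  extras := null (absent, optional -> null)
  geo.rating := 10.0
  geo.seq := 250
  geo.email := "delta"
  geo.locale := "kappa"
  duration := null (absent, optional -> null)
  archived := true
  price := null (absent, optional -> null)
  => decoded: {"extras": null, "geo": {"rating": 10.0, "seq": 250, "email": "delta", "locale": "kappa"}, "duration": null, "archived": true, "price": null}
diffs on Profile not affecting the asked answer:
  removed field price from record Profile (its key "price" joins the reserved list) -> triggers nothing under the printed rules; the Profile answer is the same either way
  removed field duration from record Profile -> triggers nothing under the printed rules; the Profile answer is the same either way
  added field latitude to record Profile: optional float64, tag 16 (in v2 it sits last) -> triggers nothing under the printed rules; the Profile answer is the same either way
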